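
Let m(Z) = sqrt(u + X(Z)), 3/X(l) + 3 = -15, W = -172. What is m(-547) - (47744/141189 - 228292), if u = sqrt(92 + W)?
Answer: 32232271444/141189 + sqrt(-6 + 144*I*sqrt(5))/6 ≈ 2.2829e+5 + 2.1345*I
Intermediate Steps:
X(l) = -1/6 (X(l) = 3/(-3 - 15) = 3/(-18) = 3*(-1/18) = -1/6)
u = 4*I*sqrt(5) (u = sqrt(92 - 172) = sqrt(-80) = 4*I*sqrt(5) ≈ 8.9443*I)
m(Z) = sqrt(-1/6 + 4*I*sqrt(5)) (m(Z) = sqrt(4*I*sqrt(5) - 1/6) = sqrt(-1/6 + 4*I*sqrt(5)))
m(-547) - (47744/141189 - 228292) = sqrt(-6 + 144*I*sqrt(5))/6 - (47744/141189 - 228292) = sqrt(-6 + 144*I*sqrt(5))/6 - 1*(-32232271444/141189) = sqrt(-6 + 144*I*sqrt(5))/6 + 32232271444/141189 = 32232271444/141189 + sqrt(-6 + 144*I*sqrt(5))/6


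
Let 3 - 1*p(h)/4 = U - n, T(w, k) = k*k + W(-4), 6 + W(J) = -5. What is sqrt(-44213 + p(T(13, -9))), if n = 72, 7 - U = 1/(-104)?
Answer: 163*I*sqrt(1118)/26 ≈ 209.62*I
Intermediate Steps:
U = 729/104 (U = 7 - 1/(-104) = 7 - 1*(-1/104) = 7 + 1/104 = 729/104 ≈ 7.0096)
W(J) = -11 (W(J) = -6 - 5 = -11)
T(w, k) = -11 + k**2 (T(w, k) = k*k - 11 = k**2 - 11 = -11 + k**2)
p(h) = 7071/26 (p(h) = 12 - 4*(729/104 - 1*72) = 12 - 4*(729/104 - 72) = 12 - 4*(-6759/104) = 12 + 6759/26 = 7071/26)
sqrt(-44213 + p(T(13, -9))) = sqrt(-44213 + 7071/26) = sqrt(-1142467/26) = 163*I*sqrt(1118)/26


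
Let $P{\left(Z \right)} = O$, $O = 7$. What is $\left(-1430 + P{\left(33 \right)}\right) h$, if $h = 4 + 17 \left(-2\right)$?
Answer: $42690$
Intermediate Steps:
$h = -30$ ($h = 4 - 34 = -30$)
$P{\left(Z \right)} = 7$
$\left(-1430 + P{\left(33 \right)}\right) h = \left(-1430 + 7\right) \left(-30\right) = \left(-1423\right) \left(-30\right) = 42690$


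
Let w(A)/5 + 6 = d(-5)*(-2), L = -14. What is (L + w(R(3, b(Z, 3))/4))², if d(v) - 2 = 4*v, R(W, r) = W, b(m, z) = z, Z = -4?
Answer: 18496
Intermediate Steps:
d(v) = 2 + 4*v
w(A) = 150 (w(A) = -30 + 5*((2 + 4*(-5))*(-2)) = -30 + 5*((2 - 20)*(-2)) = -30 + 5*(-18*(-2)) = -30 + 5*36 = -30 + 180 = 150)
(L + w(R(3, b(Z, 3))/4))² = (-14 + 150)² = 136² = 18496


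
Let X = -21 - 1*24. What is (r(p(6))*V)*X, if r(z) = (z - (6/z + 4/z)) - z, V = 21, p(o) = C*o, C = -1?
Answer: -1575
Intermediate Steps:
p(o) = -o
X = -45 (X = -21 - 24 = -45)
r(z) = -10/z (r(z) = (z - 10/z) - z = -10/z)
(r(p(6))*V)*X = (-10/((-1*6))*21)*(-45) = (-10/(-6)*21)*(-45) = (-10*(-⅙)*21)*(-45) = ((5/3)*21)*(-45) = 35*(-45) = -1575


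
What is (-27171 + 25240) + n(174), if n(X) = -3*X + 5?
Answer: -2448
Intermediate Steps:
n(X) = 5 - 3*X
(-27171 + 25240) + n(174) = (-27171 + 25240) + (5 - 3*174) = -1931 + (5 - 522) = -1931 - 517 = -2448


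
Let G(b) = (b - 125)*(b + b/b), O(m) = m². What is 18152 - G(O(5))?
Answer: 20752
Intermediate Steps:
G(b) = (1 + b)*(-125 + b) (G(b) = (-125 + b)*(b + 1) = (-125 + b)*(1 + b) = (1 + b)*(-125 + b))
18152 - G(O(5)) = 18152 - (-125 + (5²)² - 124*5²) = 18152 - (-125 + 25² - 124*25) = 18152 - (-125 + 625 - 3100) = 18152 - 1*(-2600) = 18152 + 2600 = 20752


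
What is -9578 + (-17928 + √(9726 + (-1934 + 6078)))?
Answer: -27506 + √13870 ≈ -27388.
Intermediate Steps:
-9578 + (-17928 + √(9726 + (-1934 + 6078))) = -9578 + (-17928 + √(9726 + 4144)) = -9578 + (-17928 + √13870) = -27506 + √13870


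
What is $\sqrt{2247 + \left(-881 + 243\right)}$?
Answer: $\sqrt{1609} \approx 40.112$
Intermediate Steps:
$\sqrt{2247 + \left(-881 + 243\right)} = \sqrt{2247 - 638} = \sqrt{1609}$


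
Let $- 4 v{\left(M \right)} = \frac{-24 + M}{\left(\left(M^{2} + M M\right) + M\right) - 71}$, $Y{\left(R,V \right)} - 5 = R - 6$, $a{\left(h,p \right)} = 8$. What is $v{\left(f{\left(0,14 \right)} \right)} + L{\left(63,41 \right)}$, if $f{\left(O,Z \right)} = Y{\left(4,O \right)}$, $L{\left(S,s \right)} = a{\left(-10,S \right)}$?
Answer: $\frac{1579}{200} \approx 7.895$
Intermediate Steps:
$Y{\left(R,V \right)} = -1 + R$ ($Y{\left(R,V \right)} = 5 + \left(R - 6\right) = 5 + \left(-6 + R\right) = -1 + R$)
$L{\left(S,s \right)} = 8$
$f{\left(O,Z \right)} = 3$ ($f{\left(O,Z \right)} = -1 + 4 = 3$)
$v{\left(M \right)} = - \frac{-24 + M}{4 \left(-71 + M + 2 M^{2}\right)}$ ($v{\left(M \right)} = - \frac{\left(-24 + M\right) \frac{1}{\left(\left(M^{2} + M M\right) + M\right) - 71}}{4} = - \frac{\left(-24 + M\right) \frac{1}{\left(\left(M^{2} + M^{2}\right) + M\right) - 71}}{4} = - \frac{\left(-24 + M\right) \frac{1}{\left(2 M^{2} + M\right) - 71}}{4} = - \frac{\left(-24 + M\right) \frac{1}{\left(M + 2 M^{2}\right) - 71}}{4} = - \frac{\left(-24 + M\right) \frac{1}{-71 + M + 2 M^{2}}}{4} = - \frac{\frac{1}{-71 + M + 2 M^{2}} \left(-24 + M\right)}{4} = - \frac{-24 + M}{4 \left(-71 + M + 2 M^{2}\right)}$)
$v{\left(f{\left(0,14 \right)} \right)} + L{\left(63,41 \right)} = \frac{24 - 3}{4 \left(-71 + 3 + 2 \cdot 3^{2}\right)} + 8 = \frac{24 - 3}{4 \left(-71 + 3 + 2 \cdot 9\right)} + 8 = \frac{1}{4} \frac{1}{-71 + 3 + 18} \cdot 21 + 8 = \frac{1}{4} \frac{1}{-50} \cdot 21 + 8 = \frac{1}{4} \left(- \frac{1}{50}\right) 21 + 8 = - \frac{21}{200} + 8 = \frac{1579}{200}$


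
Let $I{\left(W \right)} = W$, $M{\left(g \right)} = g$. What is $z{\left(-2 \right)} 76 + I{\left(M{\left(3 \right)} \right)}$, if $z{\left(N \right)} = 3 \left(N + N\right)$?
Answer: $-909$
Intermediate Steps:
$z{\left(N \right)} = 6 N$ ($z{\left(N \right)} = 3 \cdot 2 N = 6 N$)
$z{\left(-2 \right)} 76 + I{\left(M{\left(3 \right)} \right)} = 6 \left(-2\right) 76 + 3 = \left(-12\right) 76 + 3 = -912 + 3 = -909$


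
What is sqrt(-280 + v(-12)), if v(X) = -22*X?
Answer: 4*I ≈ 4.0*I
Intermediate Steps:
sqrt(-280 + v(-12)) = sqrt(-280 - 22*(-12)) = sqrt(-280 + 264) = sqrt(-16) = 4*I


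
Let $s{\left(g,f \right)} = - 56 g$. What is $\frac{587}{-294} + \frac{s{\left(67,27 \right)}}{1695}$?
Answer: $- \frac{233117}{55370} \approx -4.2102$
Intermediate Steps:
$\frac{587}{-294} + \frac{s{\left(67,27 \right)}}{1695} = \frac{587}{-294} + \frac{\left(-56\right) 67}{1695} = 587 \left(- \frac{1}{294}\right) - \frac{3752}{1695} = - \frac{587}{294} - \frac{3752}{1695} = - \frac{233117}{55370}$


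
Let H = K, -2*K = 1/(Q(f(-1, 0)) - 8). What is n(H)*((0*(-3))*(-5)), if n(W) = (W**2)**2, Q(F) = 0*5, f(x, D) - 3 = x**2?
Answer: 0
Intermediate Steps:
f(x, D) = 3 + x**2
Q(F) = 0
K = 1/16 (K = -1/(2*(0 - 8)) = -1/2/(-8) = -1/2*(-1/8) = 1/16 ≈ 0.062500)
H = 1/16 ≈ 0.062500
n(W) = W**4
n(H)*((0*(-3))*(-5)) = (1/16)**4*((0*(-3))*(-5)) = (0*(-5))/65536 = (1/65536)*0 = 0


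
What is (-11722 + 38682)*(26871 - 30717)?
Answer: -103688160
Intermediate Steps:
(-11722 + 38682)*(26871 - 30717) = 26960*(-3846) = -103688160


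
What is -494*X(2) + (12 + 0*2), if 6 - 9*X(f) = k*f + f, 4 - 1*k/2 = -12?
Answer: 9916/3 ≈ 3305.3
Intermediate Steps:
k = 32 (k = 8 - 2*(-12) = 8 + 24 = 32)
X(f) = ⅔ - 11*f/3 (X(f) = ⅔ - (32*f + f)/9 = ⅔ - 11*f/3)
-494*X(2) + (12 + 0*2) = -494*(⅔ - 11/3*2) + (12 + 0*2) = -494*(⅔ - 22/3) + (12 + 0) = -494*(-20/3) + 12 = 9880/3 + 12 = 9916/3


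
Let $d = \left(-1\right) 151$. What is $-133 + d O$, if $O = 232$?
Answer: $-35165$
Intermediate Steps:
$d = -151$
$-133 + d O = -133 - 35032 = -35165$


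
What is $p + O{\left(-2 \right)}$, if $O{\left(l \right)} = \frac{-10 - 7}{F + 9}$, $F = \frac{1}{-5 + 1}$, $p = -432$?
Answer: $- \frac{15188}{35} \approx -433.94$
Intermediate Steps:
$F = - \frac{1}{4}$ ($F = \frac{1}{-4} = - \frac{1}{4} \approx -0.25$)
$O{\left(l \right)} = - \frac{68}{35}$ ($O{\left(l \right)} = \frac{-10 - 7}{- \frac{1}{4} + 9} = - \frac{17}{\frac{35}{4}} = \left(-17\right) \frac{4}{35} = - \frac{68}{35}$)
$p + O{\left(-2 \right)} = -432 - \frac{68}{35} = - \frac{15188}{35}$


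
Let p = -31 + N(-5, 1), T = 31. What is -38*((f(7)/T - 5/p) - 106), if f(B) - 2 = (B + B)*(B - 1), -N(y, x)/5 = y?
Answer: 361855/93 ≈ 3890.9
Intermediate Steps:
N(y, x) = -5*y
p = -6 (p = -31 - 5*(-5) = -31 + 25 = -6)
f(B) = 2 + 2*B*(-1 + B) (f(B) = 2 + (B + B)*(B - 1) = 2 + (2*B)*(-1 + B) = 2 + 2*B*(-1 + B))
-38*((f(7)/T - 5/p) - 106) = -38*(((2 - 2*7 + 2*7**2)/31 - 5/(-6)) - 106) = -38*(((2 - 14 + 2*49)*(1/31) - 5*(-1/6)) - 106) = -38*(((2 - 14 + 98)*(1/31) + 5/6) - 106) = -38*((86*(1/31) + 5/6) - 106) = -38*((86/31 + 5/6) - 106) = -38*(671/186 - 106) = -38*(-19045/186) = 361855/93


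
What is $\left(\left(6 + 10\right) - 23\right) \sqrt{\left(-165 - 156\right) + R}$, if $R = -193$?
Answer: $- 7 i \sqrt{514} \approx - 158.7 i$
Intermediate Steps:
$\left(\left(6 + 10\right) - 23\right) \sqrt{\left(-165 - 156\right) + R} = \left(\left(6 + 10\right) - 23\right) \sqrt{\left(-165 - 156\right) - 193} = \left(16 - 23\right) \sqrt{-321 - 193} = - 7 \sqrt{-514} = - 7 i \sqrt{514}$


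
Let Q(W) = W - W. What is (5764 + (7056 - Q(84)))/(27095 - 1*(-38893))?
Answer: 3205/16497 ≈ 0.19428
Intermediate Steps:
Q(W) = 0
(5764 + (7056 - Q(84)))/(27095 - 1*(-38893)) = (5764 + (7056 - 1*0))/(27095 - 1*(-38893)) = (5764 + (7056 + 0))/(27095 + 38893) = (5764 + 7056)/65988 = 12820*(1/65988) = 3205/16497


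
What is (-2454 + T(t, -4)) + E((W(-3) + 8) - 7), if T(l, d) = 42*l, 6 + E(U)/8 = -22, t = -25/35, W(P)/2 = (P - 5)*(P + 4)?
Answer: -2708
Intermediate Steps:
W(P) = 2*(-5 + P)*(4 + P) (W(P) = 2*((P - 5)*(P + 4)) = 2*((-5 + P)*(4 + P)) = 2*(-5 + P)*(4 + P))
t = -5/7 (t = -25*1/35 = -5/7 ≈ -0.71429)
E(U) = -224 (E(U) = -48 + 8*(-22) = -48 - 176 = -224)
(-2454 + T(t, -4)) + E((W(-3) + 8) - 7) = (-2454 + 42*(-5/7)) - 224 = (-2454 - 30) - 224 = -2484 - 224 = -2708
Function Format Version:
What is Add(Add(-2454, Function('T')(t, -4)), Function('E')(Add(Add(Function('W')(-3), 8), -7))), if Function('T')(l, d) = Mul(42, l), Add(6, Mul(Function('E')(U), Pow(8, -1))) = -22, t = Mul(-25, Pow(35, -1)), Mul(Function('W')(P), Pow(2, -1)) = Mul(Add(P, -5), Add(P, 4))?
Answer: -2708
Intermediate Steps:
Function('W')(P) = Mul(2, Add(-5, P), Add(4, P)) (Function('W')(P) = Mul(2, Mul(Add(P, -5), Add(P, 4))) = Mul(2, Mul(Add(-5, P), Add(4, P))) = Mul(2, Add(-5, P), Add(4, P)))
t = Rational(-5, 7) (t = Mul(-25, Rational(1, 35)) = Rational(-5, 7) ≈ -0.71429)
Function('E')(U) = -224 (Function('E')(U) = Add(-48, Mul(8, -22)) = Add(-48, -176) = -224)
Add(Add(-2454, Function('T')(t, -4)), Function('E')(Add(Add(Function('W')(-3), 8), -7))) = Add(Add(-2454, Mul(42, Rational(-5, 7))), -224) = Add(Add(-2454, -30), -224) = Add(-2484, -224) = -2708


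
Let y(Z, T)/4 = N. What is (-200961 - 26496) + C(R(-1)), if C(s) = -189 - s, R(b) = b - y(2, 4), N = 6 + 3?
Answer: -227609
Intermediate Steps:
N = 9
y(Z, T) = 36 (y(Z, T) = 4*9 = 36)
R(b) = -36 + b (R(b) = b - 1*36 = b - 36 = -36 + b)
(-200961 - 26496) + C(R(-1)) = (-200961 - 26496) + (-189 - (-36 - 1)) = -227457 + (-189 - 1*(-37)) = -227457 + (-189 + 37) = -227457 - 152 = -227609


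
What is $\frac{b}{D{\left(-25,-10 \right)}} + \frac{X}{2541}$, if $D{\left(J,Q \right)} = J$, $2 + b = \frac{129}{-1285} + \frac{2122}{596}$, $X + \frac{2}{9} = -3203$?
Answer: $- \frac{288772893377}{218930654250} \approx -1.319$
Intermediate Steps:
$X = - \frac{28829}{9}$ ($X = - \frac{2}{9} - 3203 = - \frac{28829}{9} \approx -3203.2$)
$b = \frac{559083}{382930}$ ($b = -2 + \left(\frac{129}{-1285} + \frac{2122}{596}\right) = -2 + \left(129 \left(- \frac{1}{1285}\right) + 2122 \cdot \frac{1}{596}\right) = -2 + \left(- \frac{129}{1285} + \frac{1061}{298}\right) = -2 + \frac{1324943}{382930} = \frac{559083}{382930} \approx 1.46$)
$\frac{b}{D{\left(-25,-10 \right)}} + \frac{X}{2541} = \frac{559083}{382930 \left(-25\right)} - \frac{28829}{9 \cdot 2541} = \frac{559083}{382930} \left(- \frac{1}{25}\right) - \frac{28829}{22869} = - \frac{559083}{9573250} - \frac{28829}{22869} = - \frac{288772893377}{218930654250}$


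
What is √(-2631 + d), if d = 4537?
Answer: √1906 ≈ 43.658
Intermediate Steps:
√(-2631 + d) = √(-2631 + 4537) = √1906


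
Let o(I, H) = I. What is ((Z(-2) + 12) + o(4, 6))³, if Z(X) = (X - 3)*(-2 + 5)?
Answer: 1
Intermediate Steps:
Z(X) = -9 + 3*X (Z(X) = (-3 + X)*3 = -9 + 3*X)
((Z(-2) + 12) + o(4, 6))³ = (((-9 + 3*(-2)) + 12) + 4)³ = (((-9 - 6) + 12) + 4)³ = ((-15 + 12) + 4)³ = (-3 + 4)³ = 1³ = 1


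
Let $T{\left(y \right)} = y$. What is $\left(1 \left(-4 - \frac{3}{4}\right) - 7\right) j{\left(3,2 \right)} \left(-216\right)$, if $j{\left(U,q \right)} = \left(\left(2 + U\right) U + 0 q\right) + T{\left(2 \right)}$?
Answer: $43146$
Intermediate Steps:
$j{\left(U,q \right)} = 2 + U \left(2 + U\right)$ ($j{\left(U,q \right)} = \left(\left(2 + U\right) U + 0 q\right) + 2 = \left(U \left(2 + U\right) + 0\right) + 2 = U \left(2 + U\right) + 2 = 2 + U \left(2 + U\right)$)
$\left(1 \left(-4 - \frac{3}{4}\right) - 7\right) j{\left(3,2 \right)} \left(-216\right) = \left(1 \left(-4 - \frac{3}{4}\right) - 7\right) \left(2 + 3^{2} + 2 \cdot 3\right) \left(-216\right) = \left(1 \left(-4 - \frac{3}{4}\right) - 7\right) \left(2 + 9 + 6\right) \left(-216\right) = \left(1 \left(-4 - \frac{3}{4}\right) - 7\right) 17 \left(-216\right) = \left(1 \left(- \frac{19}{4}\right) - 7\right) 17 \left(-216\right) = \left(- \frac{19}{4} - 7\right) 17 \left(-216\right) = \left(- \frac{47}{4}\right) 17 \left(-216\right) = \left(- \frac{799}{4}\right) \left(-216\right) = 43146$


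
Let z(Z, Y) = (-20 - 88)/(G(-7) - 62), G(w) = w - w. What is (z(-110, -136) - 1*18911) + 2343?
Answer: -513554/31 ≈ -16566.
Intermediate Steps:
G(w) = 0
z(Z, Y) = 54/31 (z(Z, Y) = (-20 - 88)/(0 - 62) = -108/(-62) = -108*(-1/62) = 54/31)
(z(-110, -136) - 1*18911) + 2343 = (54/31 - 1*18911) + 2343 = (54/31 - 18911) + 2343 = -586187/31 + 2343 = -513554/31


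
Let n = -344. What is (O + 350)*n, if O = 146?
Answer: -170624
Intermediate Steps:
(O + 350)*n = (146 + 350)*(-344) = 496*(-344) = -170624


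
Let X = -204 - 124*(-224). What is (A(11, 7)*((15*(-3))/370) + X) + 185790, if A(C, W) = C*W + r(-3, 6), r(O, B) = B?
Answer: 15788041/74 ≈ 2.1335e+5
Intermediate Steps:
A(C, W) = 6 + C*W (A(C, W) = C*W + 6 = 6 + C*W)
X = 27572 (X = -204 + 27776 = 27572)
(A(11, 7)*((15*(-3))/370) + X) + 185790 = ((6 + 11*7)*((15*(-3))/370) + 27572) + 185790 = ((6 + 77)*(-45*1/370) + 27572) + 185790 = (83*(-9/74) + 27572) + 185790 = (-747/74 + 27572) + 185790 = 2039581/74 + 185790 = 15788041/74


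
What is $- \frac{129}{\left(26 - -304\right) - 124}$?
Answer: $- \frac{129}{206} \approx -0.62621$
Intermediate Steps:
$- \frac{129}{\left(26 - -304\right) - 124} = - \frac{129}{\left(26 + 304\right) - 124} = - \frac{129}{330 - 124} = - \frac{129}{206}$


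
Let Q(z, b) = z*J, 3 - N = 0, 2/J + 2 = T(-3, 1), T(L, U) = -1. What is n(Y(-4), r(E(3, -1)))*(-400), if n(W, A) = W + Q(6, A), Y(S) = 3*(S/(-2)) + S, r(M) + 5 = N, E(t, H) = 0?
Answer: 800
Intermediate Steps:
J = -⅔ (J = 2/(-2 - 1) = 2/(-3) = 2*(-⅓) = -⅔ ≈ -0.66667)
N = 3 (N = 3 - 1*0 = 3 + 0 = 3)
r(M) = -2 (r(M) = -5 + 3 = -2)
Y(S) = -S/2 (Y(S) = 3*(S*(-½)) + S = 3*(-S/2) + S = -3*S/2 + S = -S/2)
Q(z, b) = -2*z/3 (Q(z, b) = z*(-⅔) = -2*z/3)
n(W, A) = -4 + W (n(W, A) = W - ⅔*6 = W - 4 = -4 + W)
n(Y(-4), r(E(3, -1)))*(-400) = (-4 - ½*(-4))*(-400) = (-4 + 2)*(-400) = -2*(-400) = 800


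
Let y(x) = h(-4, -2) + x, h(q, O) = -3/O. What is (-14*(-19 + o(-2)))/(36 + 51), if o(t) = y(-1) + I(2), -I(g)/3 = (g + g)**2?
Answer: 931/87 ≈ 10.701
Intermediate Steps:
I(g) = -12*g**2 (I(g) = -3*(g + g)**2 = -3*4*g**2 = -12*g**2)
y(x) = 3/2 + x (y(x) = -3/(-2) + x = -3*(-1/2) + x = 3/2 + x)
o(t) = -95/2 (o(t) = (3/2 - 1) - 12*2**2 = 1/2 - 12*4 = 1/2 - 48 = -95/2)
(-14*(-19 + o(-2)))/(36 + 51) = (-14*(-19 - 95/2))/(36 + 51) = (-14*(-133/2))/87 = (1/87)*931 = 931/87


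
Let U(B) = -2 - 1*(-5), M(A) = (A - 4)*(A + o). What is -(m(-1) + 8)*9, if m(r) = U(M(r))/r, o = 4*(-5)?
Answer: -45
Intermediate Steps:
o = -20
M(A) = (-20 + A)*(-4 + A) (M(A) = (A - 4)*(A - 20) = (-4 + A)*(-20 + A) = (-20 + A)*(-4 + A))
U(B) = 3 (U(B) = -2 + 5 = 3)
m(r) = 3/r
-(m(-1) + 8)*9 = -(3/(-1) + 8)*9 = -(3*(-1) + 8)*9 = -(-3 + 8)*9 = -5*9 = -1*45 = -45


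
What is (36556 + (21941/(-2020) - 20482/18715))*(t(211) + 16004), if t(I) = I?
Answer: 47160798083493/79588 ≈ 5.9256e+8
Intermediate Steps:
(36556 + (21941/(-2020) - 20482/18715))*(t(211) + 16004) = (36556 + (21941/(-2020) - 20482/18715))*(211 + 16004) = (36556 + (21941*(-1/2020) - 20482*1/18715))*16215 = (36556 + (-21941/2020 - 1078/985))*16215 = (36556 - 4757889/397940)*16215 = (14542336751/397940)*16215 = 47160798083493/79588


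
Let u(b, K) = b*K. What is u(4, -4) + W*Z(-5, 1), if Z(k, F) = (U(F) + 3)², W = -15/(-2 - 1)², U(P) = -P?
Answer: -68/3 ≈ -22.667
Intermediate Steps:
W = -5/3 (W = -15/((-3)²) = -15/9 = -15*⅑ = -5/3 ≈ -1.6667)
Z(k, F) = (3 - F)² (Z(k, F) = (-F + 3)² = (3 - F)²)
u(b, K) = K*b
u(4, -4) + W*Z(-5, 1) = -4*4 - 5*(-3 + 1)²/3 = -16 - 5/3*(-2)² = -16 - 5/3*4 = -16 - 20/3 = -68/3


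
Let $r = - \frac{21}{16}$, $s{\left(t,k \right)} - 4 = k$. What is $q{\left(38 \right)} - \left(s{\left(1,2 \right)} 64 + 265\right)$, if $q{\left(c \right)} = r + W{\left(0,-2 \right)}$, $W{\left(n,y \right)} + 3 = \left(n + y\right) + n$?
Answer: $- \frac{10485}{16} \approx -655.31$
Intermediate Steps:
$s{\left(t,k \right)} = 4 + k$
$r = - \frac{21}{16}$ ($r = \left(-21\right) \frac{1}{16} = - \frac{21}{16} \approx -1.3125$)
$W{\left(n,y \right)} = -3 + y + 2 n$ ($W{\left(n,y \right)} = -3 + \left(\left(n + y\right) + n\right) = -3 + \left(y + 2 n\right) = -3 + y + 2 n$)
$q{\left(c \right)} = - \frac{101}{16}$ ($q{\left(c \right)} = - \frac{21}{16} - 5 = - \frac{101}{16}$)
$q{\left(38 \right)} - \left(s{\left(1,2 \right)} 64 + 265\right) = - \frac{101}{16} - \left(\left(4 + 2\right) 64 + 265\right) = - \frac{101}{16} - \left(6 \cdot 64 + 265\right) = - \frac{101}{16} - \left(384 + 265\right) = - \frac{101}{16} - 649 = - \frac{10485}{16}$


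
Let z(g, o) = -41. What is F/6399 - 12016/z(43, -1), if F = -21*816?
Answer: 8465312/29151 ≈ 290.40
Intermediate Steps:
F = -17136
F/6399 - 12016/z(43, -1) = -17136/6399 - 12016/(-41) = -17136*1/6399 - 12016*(-1/41) = -1904/711 + 12016/41 = 8465312/29151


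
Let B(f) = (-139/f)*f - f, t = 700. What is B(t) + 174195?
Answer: 173356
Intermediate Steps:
B(f) = -139 - f
B(t) + 174195 = (-139 - 1*700) + 174195 = (-139 - 700) + 174195 = -839 + 174195 = 173356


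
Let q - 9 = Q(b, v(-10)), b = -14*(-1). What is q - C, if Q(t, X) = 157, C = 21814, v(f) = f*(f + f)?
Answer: -21648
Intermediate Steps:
b = 14
v(f) = 2*f² (v(f) = f*(2*f) = 2*f²)
q = 166 (q = 9 + 157 = 166)
q - C = 166 - 1*21814 = 166 - 21814 = -21648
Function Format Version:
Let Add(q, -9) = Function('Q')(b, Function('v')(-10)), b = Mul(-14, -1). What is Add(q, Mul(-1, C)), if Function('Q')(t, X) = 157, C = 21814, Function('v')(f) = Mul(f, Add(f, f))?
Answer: -21648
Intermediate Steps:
b = 14
Function('v')(f) = Mul(2, Pow(f, 2)) (Function('v')(f) = Mul(f, Mul(2, f)) = Mul(2, Pow(f, 2)))
q = 166 (q = Add(9, 157) = 166)
Add(q, Mul(-1, C)) = Add(166, Mul(-1, 21814)) = Add(166, -21814) = -21648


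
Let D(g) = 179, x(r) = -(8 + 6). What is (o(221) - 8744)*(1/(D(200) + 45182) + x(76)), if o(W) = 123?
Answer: 5474791913/45361 ≈ 1.2069e+5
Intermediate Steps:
x(r) = -14 (x(r) = -1*14 = -14)
(o(221) - 8744)*(1/(D(200) + 45182) + x(76)) = (123 - 8744)*(1/(179 + 45182) - 14) = -8621*(1/45361 - 14) = -8621*(-635053/45361) = 5474791913/45361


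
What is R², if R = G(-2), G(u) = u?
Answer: 4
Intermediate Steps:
R = -2
R² = (-2)² = 4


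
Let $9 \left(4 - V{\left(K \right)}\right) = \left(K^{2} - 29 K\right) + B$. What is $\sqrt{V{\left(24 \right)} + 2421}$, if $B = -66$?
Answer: $\frac{\sqrt{22011}}{3} \approx 49.454$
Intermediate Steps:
$V{\left(K \right)} = \frac{34}{3} - \frac{K^{2}}{9} + \frac{29 K}{9}$ ($V{\left(K \right)} = 4 - \frac{\left(K^{2} - 29 K\right) - 66}{9} = 4 - \frac{-66 + K^{2} - 29 K}{9} = 4 + \left(\frac{22}{3} - \frac{K^{2}}{9} + \frac{29 K}{9}\right) = \frac{34}{3} - \frac{K^{2}}{9} + \frac{29 K}{9}$)
$\sqrt{V{\left(24 \right)} + 2421} = \sqrt{\left(\frac{34}{3} - \frac{24^{2}}{9} + \frac{29}{9} \cdot 24\right) + 2421} = \sqrt{\left(\frac{34}{3} - 64 + \frac{232}{3}\right) + 2421} = \sqrt{\frac{74}{3} + 2421} = \sqrt{\frac{7337}{3}} = \frac{\sqrt{22011}}{3}$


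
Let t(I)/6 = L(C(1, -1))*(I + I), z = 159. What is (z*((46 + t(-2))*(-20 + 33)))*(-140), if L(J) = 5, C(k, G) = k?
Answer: 21414120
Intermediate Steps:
t(I) = 60*I (t(I) = 6*(5*(I + I)) = 6*(5*(2*I)) = 6*(10*I) = 60*I)
(z*((46 + t(-2))*(-20 + 33)))*(-140) = (159*((46 + 60*(-2))*(-20 + 33)))*(-140) = (159*((46 - 120)*13))*(-140) = (159*(-74*13))*(-140) = (159*(-962))*(-140) = -152958*(-140) = 21414120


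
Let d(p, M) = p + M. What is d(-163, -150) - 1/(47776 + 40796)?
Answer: -27723037/88572 ≈ -313.00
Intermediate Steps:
d(p, M) = M + p
d(-163, -150) - 1/(47776 + 40796) = (-150 - 163) - 1/(47776 + 40796) = -313 - 1/88572 = -27723037/88572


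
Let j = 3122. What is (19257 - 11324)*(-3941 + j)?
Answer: -6497127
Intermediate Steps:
(19257 - 11324)*(-3941 + j) = (19257 - 11324)*(-3941 + 3122) = 7933*(-819) = -6497127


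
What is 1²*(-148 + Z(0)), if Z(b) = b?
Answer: -148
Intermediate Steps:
1²*(-148 + Z(0)) = 1²*(-148 + 0) = 1*(-148) = -148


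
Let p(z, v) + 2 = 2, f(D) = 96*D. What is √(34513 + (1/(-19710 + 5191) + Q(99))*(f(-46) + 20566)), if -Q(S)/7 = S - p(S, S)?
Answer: I*√2352003139353607/14519 ≈ 3340.3*I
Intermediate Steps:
p(z, v) = 0 (p(z, v) = -2 + 2 = 0)
Q(S) = -7*S (Q(S) = -7*(S - 1*0) = -7*(S + 0) = -7*S)
√(34513 + (1/(-19710 + 5191) + Q(99))*(f(-46) + 20566)) = √(34513 + (1/(-19710 + 5191) - 7*99)*(96*(-46) + 20566)) = √(34513 + (1/(-14519) - 693)*(-4416 + 20566)) = √(34513 + (-1/14519 - 693)*16150) = √(34513 - 10061668/14519*16150) = √(34513 - 162495938200/14519) = √(-161994843953/14519) = I*√2352003139353607/14519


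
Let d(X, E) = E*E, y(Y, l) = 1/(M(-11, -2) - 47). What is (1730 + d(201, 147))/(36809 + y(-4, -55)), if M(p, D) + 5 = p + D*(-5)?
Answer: 1236967/1950876 ≈ 0.63406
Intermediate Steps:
M(p, D) = -5 + p - 5*D (M(p, D) = -5 + (p + D*(-5)) = -5 + (p - 5*D) = -5 + p - 5*D)
y(Y, l) = -1/53 (y(Y, l) = 1/((-5 - 11 - 5*(-2)) - 47) = 1/((-5 - 11 + 10) - 47) = 1/(-6 - 47) = 1/(-53) = -1/53)
d(X, E) = E²
(1730 + d(201, 147))/(36809 + y(-4, -55)) = (1730 + 147²)/(36809 - 1/53) = (1730 + 21609)/(1950876/53) = 23339*(53/1950876) = 1236967/1950876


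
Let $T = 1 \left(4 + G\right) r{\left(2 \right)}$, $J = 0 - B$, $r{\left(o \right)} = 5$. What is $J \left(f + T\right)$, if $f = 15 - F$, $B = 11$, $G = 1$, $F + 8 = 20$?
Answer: $-308$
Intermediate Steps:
$F = 12$ ($F = -8 + 20 = 12$)
$f = 3$ ($f = 15 - 12 = 3$)
$J = -11$ ($J = 0 - 11 = -11$)
$T = 25$ ($T = 1 \left(4 + 1\right) 5 = 1 \cdot 5 \cdot 5 = 5 \cdot 5 = 25$)
$J \left(f + T\right) = - 11 \left(3 + 25\right) = \left(-11\right) 28 = -308$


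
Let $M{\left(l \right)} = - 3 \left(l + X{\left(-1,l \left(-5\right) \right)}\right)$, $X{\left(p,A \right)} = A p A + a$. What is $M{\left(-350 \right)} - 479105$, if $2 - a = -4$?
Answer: $8709427$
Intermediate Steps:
$a = 6$ ($a = 2 - -4 = 2 + 4 = 6$)
$X{\left(p,A \right)} = 6 + p A^{2}$ ($X{\left(p,A \right)} = A p A + 6 = p A^{2} + 6 = 6 + p A^{2}$)
$M{\left(l \right)} = -18 - 3 l + 75 l^{2}$ ($M{\left(l \right)} = - 3 \left(l - \left(-6 + \left(l \left(-5\right)\right)^{2}\right)\right) = - 3 \left(l - \left(-6 + \left(- 5 l\right)^{2}\right)\right) = - 3 \left(l - \left(-6 + 25 l^{2}\right)\right) = - 3 \left(6 + l - 25 l^{2}\right) = -18 - 3 l + 75 l^{2}$)
$M{\left(-350 \right)} - 479105 = \left(-18 - -1050 + 75 \left(-350\right)^{2}\right) - 479105 = \left(-18 + 1050 + 75 \cdot 122500\right) - 479105 = \left(-18 + 1050 + 9187500\right) - 479105 = 9188532 - 479105 = 8709427$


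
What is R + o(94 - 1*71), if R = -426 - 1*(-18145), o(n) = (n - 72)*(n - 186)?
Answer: 25706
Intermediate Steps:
o(n) = (-186 + n)*(-72 + n) (o(n) = (-72 + n)*(-186 + n) = (-186 + n)*(-72 + n))
R = 17719 (R = -426 + 18145 = 17719)
R + o(94 - 1*71) = 17719 + (13392 + (94 - 1*71)² - 258*(94 - 1*71)) = 17719 + (13392 + (94 - 71)² - 258*(94 - 71)) = 17719 + (13392 + 23² - 258*23) = 17719 + (13392 + 529 - 5934) = 17719 + 7987 = 25706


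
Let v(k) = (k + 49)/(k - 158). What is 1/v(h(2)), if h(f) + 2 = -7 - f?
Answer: -169/38 ≈ -4.4474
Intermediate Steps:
h(f) = -9 - f (h(f) = -2 + (-7 - f) = -9 - f)
v(k) = (49 + k)/(-158 + k)
1/v(h(2)) = 1/((49 + (-9 - 1*2))/(-158 + (-9 - 1*2))) = 1/((49 + (-9 - 2))/(-158 + (-9 - 2))) = 1/((49 - 11)/(-158 - 11)) = 1/(38/(-169)) = 1/(-1/169*38) = 1/(-38/169) = -169/38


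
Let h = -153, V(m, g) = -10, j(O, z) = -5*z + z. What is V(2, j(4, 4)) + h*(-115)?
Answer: 17585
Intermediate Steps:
j(O, z) = -4*z
V(2, j(4, 4)) + h*(-115) = -10 - 153*(-115) = -10 + 17595 = 17585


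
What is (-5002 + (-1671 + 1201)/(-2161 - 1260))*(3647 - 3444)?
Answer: -3473608516/3421 ≈ -1.0154e+6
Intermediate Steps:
(-5002 + (-1671 + 1201)/(-2161 - 1260))*(3647 - 3444) = (-5002 - 470/(-3421))*203 = (-5002 - 470*(-1/3421))*203 = (-5002 + 470/3421)*203 = -17111372/3421*203 = -3473608516/3421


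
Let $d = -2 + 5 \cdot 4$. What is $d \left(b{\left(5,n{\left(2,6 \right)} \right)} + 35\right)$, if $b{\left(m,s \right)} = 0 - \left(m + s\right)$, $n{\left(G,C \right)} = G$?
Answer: $504$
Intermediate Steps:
$b{\left(m,s \right)} = - m - s$ ($b{\left(m,s \right)} = 0 - \left(m + s\right) = - m - s$)
$d = 18$ ($d = -2 + 20 = 18$)
$d \left(b{\left(5,n{\left(2,6 \right)} \right)} + 35\right) = 18 \left(\left(\left(-1\right) 5 - 2\right) + 35\right) = 18 \left(\left(-5 - 2\right) + 35\right) = 18 \left(-7 + 35\right) = 18 \cdot 28 = 504$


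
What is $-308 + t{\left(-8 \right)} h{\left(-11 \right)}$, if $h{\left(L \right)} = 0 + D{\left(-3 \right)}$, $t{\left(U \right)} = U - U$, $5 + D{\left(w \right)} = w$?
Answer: $-308$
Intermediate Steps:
$D{\left(w \right)} = -5 + w$
$t{\left(U \right)} = 0$
$h{\left(L \right)} = -8$ ($h{\left(L \right)} = 0 - 8 = -8$)
$-308 + t{\left(-8 \right)} h{\left(-11 \right)} = -308 + 0 \left(-8\right) = -308 + 0 = -308$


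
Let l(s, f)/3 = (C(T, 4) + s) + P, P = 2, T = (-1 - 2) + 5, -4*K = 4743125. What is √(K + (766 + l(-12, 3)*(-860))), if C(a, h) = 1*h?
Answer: I*√4678141/2 ≈ 1081.5*I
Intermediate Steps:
K = -4743125/4 (K = -¼*4743125 = -4743125/4 ≈ -1.1858e+6)
T = 2 (T = -3 + 5 = 2)
C(a, h) = h
l(s, f) = 18 + 3*s (l(s, f) = 3*((4 + s) + 2) = 3*(6 + s) = 18 + 3*s)
√(K + (766 + l(-12, 3)*(-860))) = √(-4743125/4 + (766 + (18 + 3*(-12))*(-860))) = √(-4743125/4 + (766 + (18 - 36)*(-860))) = √(-4743125/4 + (766 - 18*(-860))) = √(-4743125/4 + (766 + 15480)) = √(-4743125/4 + 16246) = √(-4678141/4) = I*√4678141/2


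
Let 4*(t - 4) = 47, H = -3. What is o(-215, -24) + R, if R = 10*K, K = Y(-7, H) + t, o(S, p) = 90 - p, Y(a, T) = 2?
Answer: 583/2 ≈ 291.50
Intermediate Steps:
t = 63/4 (t = 4 + (¼)*47 = 4 + 47/4 = 63/4 ≈ 15.750)
K = 71/4 (K = 2 + 63/4 = 71/4 ≈ 17.750)
R = 355/2 (R = 10*(71/4) = 355/2 ≈ 177.50)
o(-215, -24) + R = (90 - 1*(-24)) + 355/2 = (90 + 24) + 355/2 = 114 + 355/2 = 583/2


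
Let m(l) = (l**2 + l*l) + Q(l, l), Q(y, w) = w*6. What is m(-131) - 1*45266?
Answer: -11730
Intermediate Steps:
Q(y, w) = 6*w
m(l) = 2*l**2 + 6*l (m(l) = (l**2 + l*l) + 6*l = (l**2 + l**2) + 6*l = 2*l**2 + 6*l)
m(-131) - 1*45266 = 2*(-131)*(3 - 131) - 1*45266 = 2*(-131)*(-128) - 45266 = 33536 - 45266 = -11730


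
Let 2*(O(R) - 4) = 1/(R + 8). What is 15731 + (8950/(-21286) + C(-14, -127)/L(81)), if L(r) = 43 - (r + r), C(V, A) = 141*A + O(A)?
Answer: 4787033962021/301431046 ≈ 15881.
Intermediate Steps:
O(R) = 4 + 1/(2*(8 + R)) (O(R) = 4 + 1/(2*(R + 8)) = 4 + 1/(2*(8 + R)))
C(V, A) = 141*A + (65 + 8*A)/(2*(8 + A))
L(r) = 43 - 2*r
15731 + (8950/(-21286) + C(-14, -127)/L(81)) = 15731 + (8950/(-21286) + ((65 + 282*(-127)**2 + 2264*(-127))/(2*(8 - 127)))/(43 - 2*81)) = 15731 + (8950*(-1/21286) + ((1/2)*(65 + 282*16129 - 287528)/(-119))/(43 - 162)) = 15731 + (-4475/10643 + ((1/2)*(-1/119)*(65 + 4548378 - 287528))/(-119)) = 15731 + (-4475/10643 + ((1/2)*(-1/119)*4260915)*(-1/119)) = 15731 + (-4475/10643 - 4260915/238*(-1/119)) = 15731 + (-4475/10643 + 4260915/28322) = 15731 + 45222177395/301431046 = 4787033962021/301431046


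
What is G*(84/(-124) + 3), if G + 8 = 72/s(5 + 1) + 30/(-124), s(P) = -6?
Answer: -45180/961 ≈ -47.014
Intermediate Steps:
G = -1255/62 (G = -8 + (72/(-6) + 30/(-124)) = -8 + (72*(-1/6) + 30*(-1/124)) = -8 + (-12 - 15/62) = -8 - 759/62 = -1255/62 ≈ -20.242)
G*(84/(-124) + 3) = -1255*(84/(-124) + 3)/62 = -1255*(84*(-1/124) + 3)/62 = -1255*(-21/31 + 3)/62 = -1255/62*72/31 = -45180/961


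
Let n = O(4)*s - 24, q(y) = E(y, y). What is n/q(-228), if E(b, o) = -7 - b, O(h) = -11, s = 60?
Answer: -684/221 ≈ -3.0950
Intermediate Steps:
q(y) = -7 - y
n = -684 (n = -11*60 - 24 = -660 - 24 = -684)
n/q(-228) = -684/(-7 - 1*(-228)) = -684/(-7 + 228) = -684/221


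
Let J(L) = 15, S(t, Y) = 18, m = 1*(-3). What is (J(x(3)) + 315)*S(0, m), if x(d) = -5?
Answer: 5940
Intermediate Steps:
m = -3
(J(x(3)) + 315)*S(0, m) = (15 + 315)*18 = 330*18 = 5940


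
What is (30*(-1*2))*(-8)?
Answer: 480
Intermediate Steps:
(30*(-1*2))*(-8) = (30*(-2))*(-8) = -60*(-8) = 480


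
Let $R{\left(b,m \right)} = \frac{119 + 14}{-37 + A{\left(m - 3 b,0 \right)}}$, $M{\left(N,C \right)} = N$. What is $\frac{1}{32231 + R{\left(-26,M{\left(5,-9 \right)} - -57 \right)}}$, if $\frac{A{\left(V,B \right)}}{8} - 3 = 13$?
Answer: $\frac{13}{419022} \approx 3.1025 \cdot 10^{-5}$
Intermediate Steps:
$A{\left(V,B \right)} = 128$ ($A{\left(V,B \right)} = 24 + 8 \cdot 13 = 24 + 104 = 128$)
$R{\left(b,m \right)} = \frac{19}{13}$ ($R{\left(b,m \right)} = \frac{119 + 14}{-37 + 128} = \frac{133}{91} = 133 \cdot \frac{1}{91} = \frac{19}{13}$)
$\frac{1}{32231 + R{\left(-26,M{\left(5,-9 \right)} - -57 \right)}} = \frac{1}{32231 + \frac{19}{13}} = \frac{1}{\frac{419022}{13}} = \frac{13}{419022}$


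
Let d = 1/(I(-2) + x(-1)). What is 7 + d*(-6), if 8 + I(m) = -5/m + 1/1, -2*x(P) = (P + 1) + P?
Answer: 17/2 ≈ 8.5000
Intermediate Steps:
x(P) = -½ - P (x(P) = -((P + 1) + P)/2 = -((1 + P) + P)/2 = -(1 + 2*P)/2 = -½ - P)
I(m) = -7 - 5/m (I(m) = -8 + (-5/m + 1/1) = -8 + (-5/m + 1*1) = -8 + (-5/m + 1) = -8 + (1 - 5/m) = -7 - 5/m)
d = -¼ (d = 1/((-7 - 5/(-2)) + (-½ - 1*(-1))) = 1/((-7 - 5*(-½)) + (-½ + 1)) = 1/((-7 + 5/2) + ½) = 1/(-9/2 + ½) = 1/(-4) = -¼ ≈ -0.25000)
7 + d*(-6) = 7 - ¼*(-6) = 7 + 3/2 = 17/2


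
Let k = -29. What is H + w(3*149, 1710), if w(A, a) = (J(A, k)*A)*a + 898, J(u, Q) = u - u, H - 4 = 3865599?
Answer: 3866501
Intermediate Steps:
H = 3865603 (H = 4 + 3865599 = 3865603)
J(u, Q) = 0
w(A, a) = 898 (w(A, a) = (0*A)*a + 898 = 0*a + 898 = 0 + 898 = 898)
H + w(3*149, 1710) = 3865603 + 898 = 3866501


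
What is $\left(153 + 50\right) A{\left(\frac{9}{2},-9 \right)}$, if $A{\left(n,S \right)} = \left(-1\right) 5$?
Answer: $-1015$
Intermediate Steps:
$A{\left(n,S \right)} = -5$
$\left(153 + 50\right) A{\left(\frac{9}{2},-9 \right)} = \left(153 + 50\right) \left(-5\right) = 203 \left(-5\right) = -1015$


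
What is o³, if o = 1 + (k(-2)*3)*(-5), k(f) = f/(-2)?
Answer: -2744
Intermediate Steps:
k(f) = -f/2 (k(f) = f*(-½) = -f/2)
o = -14 (o = 1 + (-½*(-2)*3)*(-5) = 1 + (1*3)*(-5) = 1 + 3*(-5) = 1 - 15 = -14)
o³ = (-14)³ = -2744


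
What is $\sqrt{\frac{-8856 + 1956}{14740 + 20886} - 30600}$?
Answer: $\frac{25 i \sqrt{15535251690}}{17813} \approx 174.93 i$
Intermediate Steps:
$\sqrt{\frac{-8856 + 1956}{14740 + 20886} - 30600} = \sqrt{- \frac{6900}{35626} - 30600} = \sqrt{\left(-6900\right) \frac{1}{35626} - 30600} = \sqrt{- \frac{3450}{17813} - 30600} = \sqrt{- \frac{545081250}{17813}} = \frac{25 i \sqrt{15535251690}}{17813}$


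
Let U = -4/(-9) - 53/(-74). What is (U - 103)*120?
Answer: -1356500/111 ≈ -12221.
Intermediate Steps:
U = 773/666 (U = -4*(-1/9) - 53*(-1/74) = 4/9 + 53/74 = 773/666 ≈ 1.1607)
(U - 103)*120 = (773/666 - 103)*120 = -67825/666*120 = -1356500/111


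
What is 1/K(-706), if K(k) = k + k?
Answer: -1/1412 ≈ -0.00070821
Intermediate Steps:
K(k) = 2*k
1/K(-706) = 1/(2*(-706)) = 1/(-1412) = -1/1412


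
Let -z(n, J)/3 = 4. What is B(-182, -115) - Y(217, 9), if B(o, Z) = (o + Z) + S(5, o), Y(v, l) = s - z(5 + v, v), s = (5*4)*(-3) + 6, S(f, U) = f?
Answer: -250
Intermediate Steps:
z(n, J) = -12 (z(n, J) = -3*4 = -12)
s = -54 (s = 20*(-3) + 6 = -60 + 6 = -54)
Y(v, l) = -42 (Y(v, l) = -54 - 1*(-12) = -54 + 12 = -42)
B(o, Z) = 5 + Z + o (B(o, Z) = (o + Z) + 5 = (Z + o) + 5 = 5 + Z + o)
B(-182, -115) - Y(217, 9) = (5 - 115 - 182) - 1*(-42) = -292 + 42 = -250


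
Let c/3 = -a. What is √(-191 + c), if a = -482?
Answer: √1255 ≈ 35.426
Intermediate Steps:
c = 1446 (c = 3*(-1*(-482)) = 3*482 = 1446)
√(-191 + c) = √(-191 + 1446) = √1255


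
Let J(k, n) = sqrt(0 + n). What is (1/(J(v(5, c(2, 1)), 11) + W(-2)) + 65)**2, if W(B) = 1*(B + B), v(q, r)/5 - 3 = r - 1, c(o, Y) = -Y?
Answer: 103052/25 - 642*sqrt(11)/25 ≈ 4036.9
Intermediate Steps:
v(q, r) = 10 + 5*r (v(q, r) = 15 + 5*(r - 1) = 15 + 5*(-1 + r) = 15 + (-5 + 5*r) = 10 + 5*r)
J(k, n) = sqrt(n)
W(B) = 2*B (W(B) = 1*(2*B) = 2*B)
(1/(J(v(5, c(2, 1)), 11) + W(-2)) + 65)**2 = (1/(sqrt(11) + 2*(-2)) + 65)**2 = (1/(sqrt(11) - 4) + 65)**2 = (1/(-4 + sqrt(11)) + 65)**2 = (65 + 1/(-4 + sqrt(11)))**2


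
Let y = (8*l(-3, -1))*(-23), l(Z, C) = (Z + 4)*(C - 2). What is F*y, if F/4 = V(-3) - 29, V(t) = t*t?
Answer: -44160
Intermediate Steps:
V(t) = t**2
l(Z, C) = (-2 + C)*(4 + Z) (l(Z, C) = (4 + Z)*(-2 + C) = (-2 + C)*(4 + Z))
y = 552 (y = (8*(-8 - 2*(-3) + 4*(-1) - 1*(-3)))*(-23) = (8*(-8 + 6 - 4 + 3))*(-23) = (8*(-3))*(-23) = -24*(-23) = 552)
F = -80 (F = 4*((-3)**2 - 29) = 4*(9 - 29) = 4*(-20) = -80)
F*y = -80*552 = -44160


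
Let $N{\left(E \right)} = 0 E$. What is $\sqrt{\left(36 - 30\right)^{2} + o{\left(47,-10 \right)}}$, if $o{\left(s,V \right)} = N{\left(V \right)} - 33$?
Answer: $\sqrt{3} \approx 1.732$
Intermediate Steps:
$N{\left(E \right)} = 0$
$o{\left(s,V \right)} = -33$ ($o{\left(s,V \right)} = 0 - 33 = -33$)
$\sqrt{\left(36 - 30\right)^{2} + o{\left(47,-10 \right)}} = \sqrt{\left(36 - 30\right)^{2} - 33} = \sqrt{6^{2} - 33} = \sqrt{36 - 33} = \sqrt{3}$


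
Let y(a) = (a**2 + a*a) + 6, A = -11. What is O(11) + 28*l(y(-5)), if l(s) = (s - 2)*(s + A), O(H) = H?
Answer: 68051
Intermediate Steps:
y(a) = 6 + 2*a**2 (y(a) = (a**2 + a**2) + 6 = 2*a**2 + 6 = 6 + 2*a**2)
l(s) = (-11 + s)*(-2 + s) (l(s) = (s - 2)*(s - 11) = (-2 + s)*(-11 + s) = (-11 + s)*(-2 + s))
O(11) + 28*l(y(-5)) = 11 + 28*(22 + (6 + 2*(-5)**2)**2 - 13*(6 + 2*(-5)**2)) = 11 + 28*(22 + (6 + 2*25)**2 - 13*(6 + 2*25)) = 11 + 28*(22 + (6 + 50)**2 - 13*(6 + 50)) = 11 + 28*(22 + 56**2 - 13*56) = 11 + 28*(22 + 3136 - 728) = 11 + 28*2430 = 11 + 68040 = 68051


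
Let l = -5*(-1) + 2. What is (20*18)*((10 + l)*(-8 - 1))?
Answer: -55080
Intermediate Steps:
l = 7 (l = 5 + 2 = 7)
(20*18)*((10 + l)*(-8 - 1)) = (20*18)*((10 + 7)*(-8 - 1)) = 360*(17*(-9)) = 360*(-153) = -55080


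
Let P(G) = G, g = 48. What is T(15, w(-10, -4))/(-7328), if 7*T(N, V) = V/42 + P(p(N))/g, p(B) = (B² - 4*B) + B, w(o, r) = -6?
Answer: -101/1436288 ≈ -7.0320e-5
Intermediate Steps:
p(B) = B² - 3*B
T(N, V) = V/294 + N*(-3 + N)/336 (T(N, V) = (V/42 + (N*(-3 + N))/48)/7 = (V*(1/42) + (N*(-3 + N))*(1/48))/7 = (V/42 + N*(-3 + N)/48)/7 = V/294 + N*(-3 + N)/336)
T(15, w(-10, -4))/(-7328) = ((1/294)*(-6) + (1/336)*15*(-3 + 15))/(-7328) = (-1/49 + (1/336)*15*12)*(-1/7328) = (-1/49 + 15/28)*(-1/7328) = (101/196)*(-1/7328) = -101/1436288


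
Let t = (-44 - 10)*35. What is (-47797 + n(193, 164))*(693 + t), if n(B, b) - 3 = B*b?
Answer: 19321974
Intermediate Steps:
t = -1890 (t = -54*35 = -1890)
n(B, b) = 3 + B*b
(-47797 + n(193, 164))*(693 + t) = (-47797 + (3 + 193*164))*(693 - 1890) = (-47797 + (3 + 31652))*(-1197) = (-47797 + 31655)*(-1197) = -16142*(-1197) = 19321974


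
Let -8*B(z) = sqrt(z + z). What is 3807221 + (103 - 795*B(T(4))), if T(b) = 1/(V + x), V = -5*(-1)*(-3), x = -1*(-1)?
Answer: 3807324 + 795*I*sqrt(7)/56 ≈ 3.8073e+6 + 37.56*I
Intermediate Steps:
x = 1
V = -15 (V = 5*(-3) = -15)
T(b) = -1/14 (T(b) = 1/(-15 + 1) = 1/(-14) = -1/14)
B(z) = -sqrt(2)*sqrt(z)/8 (B(z) = -sqrt(z + z)/8 = -sqrt(2)*sqrt(z)/8)
3807221 + (103 - 795*B(T(4))) = 3807221 + (103 - (-795)*sqrt(2)*sqrt(-1/14)/8) = 3807221 + (103 - (-795)*sqrt(2)*I*sqrt(14)/14/8) = 3807221 + (103 - (-795)*I*sqrt(7)/56) = 3807221 + (103 + 795*I*sqrt(7)/56) = 3807324 + 795*I*sqrt(7)/56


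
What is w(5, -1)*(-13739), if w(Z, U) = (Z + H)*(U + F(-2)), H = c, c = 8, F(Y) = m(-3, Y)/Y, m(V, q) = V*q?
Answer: 714428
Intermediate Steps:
F(Y) = -3 (F(Y) = (-3*Y)/Y = -3)
H = 8
w(Z, U) = (-3 + U)*(8 + Z) (w(Z, U) = (Z + 8)*(U - 3) = (8 + Z)*(-3 + U) = (-3 + U)*(8 + Z))
w(5, -1)*(-13739) = (-24 - 3*5 + 8*(-1) - 1*5)*(-13739) = (-24 - 15 - 8 - 5)*(-13739) = -52*(-13739) = 714428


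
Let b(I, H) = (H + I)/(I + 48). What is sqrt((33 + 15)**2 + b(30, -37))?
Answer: sqrt(14016990)/78 ≈ 47.999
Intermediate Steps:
b(I, H) = (H + I)/(48 + I)
sqrt((33 + 15)**2 + b(30, -37)) = sqrt((33 + 15)**2 + (-37 + 30)/(48 + 30)) = sqrt(48**2 - 7/78) = sqrt(2304 + (1/78)*(-7)) = sqrt(2304 - 7/78) = sqrt(179705/78) = sqrt(14016990)/78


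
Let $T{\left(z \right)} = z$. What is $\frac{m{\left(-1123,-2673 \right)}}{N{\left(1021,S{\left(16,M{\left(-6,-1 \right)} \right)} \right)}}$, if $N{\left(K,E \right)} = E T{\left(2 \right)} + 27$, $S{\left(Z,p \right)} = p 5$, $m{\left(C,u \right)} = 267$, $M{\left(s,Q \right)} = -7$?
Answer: $- \frac{267}{43} \approx -6.2093$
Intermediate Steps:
$S{\left(Z,p \right)} = 5 p$
$N{\left(K,E \right)} = 27 + 2 E$ ($N{\left(K,E \right)} = E 2 + 27 = 2 E + 27 = 27 + 2 E$)
$\frac{m{\left(-1123,-2673 \right)}}{N{\left(1021,S{\left(16,M{\left(-6,-1 \right)} \right)} \right)}} = \frac{267}{27 + 2 \cdot 5 \left(-7\right)} = \frac{267}{27 + 2 \left(-35\right)} = \frac{267}{27 - 70} = \frac{267}{-43} = 267 \left(- \frac{1}{43}\right) = - \frac{267}{43}$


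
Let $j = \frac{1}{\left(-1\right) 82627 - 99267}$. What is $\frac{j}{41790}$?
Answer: $- \frac{1}{7601350260} \approx -1.3156 \cdot 10^{-10}$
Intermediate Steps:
$j = - \frac{1}{181894}$ ($j = \frac{1}{-82627 - 99267} = \frac{1}{-181894} = - \frac{1}{181894} \approx -5.4977 \cdot 10^{-6}$)
$\frac{j}{41790} = - \frac{1}{181894 \cdot 41790} = \left(- \frac{1}{181894}\right) \frac{1}{41790} = - \frac{1}{7601350260}$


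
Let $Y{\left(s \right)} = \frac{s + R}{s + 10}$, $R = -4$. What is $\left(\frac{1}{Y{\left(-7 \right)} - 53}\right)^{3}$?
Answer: $- \frac{27}{4913000} \approx -5.4956 \cdot 10^{-6}$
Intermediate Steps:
$Y{\left(s \right)} = \frac{-4 + s}{10 + s}$ ($Y{\left(s \right)} = \frac{s - 4}{s + 10} = \frac{-4 + s}{10 + s}$)
$\left(\frac{1}{Y{\left(-7 \right)} - 53}\right)^{3} = \left(\frac{1}{\frac{-4 - 7}{10 - 7} - 53}\right)^{3} = \left(\frac{1}{\frac{1}{3} \left(-11\right) - 53}\right)^{3} = \left(\frac{1}{- \frac{11}{3} - 53}\right)^{3} = \left(\frac{1}{- \frac{170}{3}}\right)^{3} = \left(- \frac{3}{170}\right)^{3} = - \frac{27}{4913000}$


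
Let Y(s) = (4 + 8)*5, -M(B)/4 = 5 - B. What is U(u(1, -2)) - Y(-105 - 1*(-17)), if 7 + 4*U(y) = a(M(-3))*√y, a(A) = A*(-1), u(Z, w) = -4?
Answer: -247/4 + 16*I ≈ -61.75 + 16.0*I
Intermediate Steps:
M(B) = -20 + 4*B (M(B) = -4*(5 - B) = -20 + 4*B)
a(A) = -A
Y(s) = 60 (Y(s) = 12*5 = 60)
U(y) = -7/4 + 8*√y (U(y) = -7/4 + ((-(-20 + 4*(-3)))*√y)/4 = -7/4 + ((-(-20 - 12))*√y)/4 = -7/4 + ((-1*(-32))*√y)/4 = -7/4 + (32*√y)/4 = -7/4 + 8*√y)
U(u(1, -2)) - Y(-105 - 1*(-17)) = (-7/4 + 8*√(-4)) - 1*60 = (-7/4 + 8*(2*I)) - 60 = (-7/4 + 16*I) - 60 = -247/4 + 16*I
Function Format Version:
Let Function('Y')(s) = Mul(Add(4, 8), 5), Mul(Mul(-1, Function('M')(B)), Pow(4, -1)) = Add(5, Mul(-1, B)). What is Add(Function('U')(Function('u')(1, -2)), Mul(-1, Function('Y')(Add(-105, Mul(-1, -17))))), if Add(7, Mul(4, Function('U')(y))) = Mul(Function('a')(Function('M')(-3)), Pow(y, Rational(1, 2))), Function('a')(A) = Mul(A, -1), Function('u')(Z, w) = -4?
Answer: Add(Rational(-247, 4), Mul(16, I)) ≈ Add(-61.750, Mul(16.000, I))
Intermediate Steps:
Function('M')(B) = Add(-20, Mul(4, B)) (Function('M')(B) = Mul(-4, Add(5, Mul(-1, B))) = Add(-20, Mul(4, B)))
Function('a')(A) = Mul(-1, A)
Function('Y')(s) = 60 (Function('Y')(s) = Mul(12, 5) = 60)
Function('U')(y) = Add(Rational(-7, 4), Mul(8, Pow(y, Rational(1, 2)))) (Function('U')(y) = Add(Rational(-7, 4), Mul(Rational(1, 4), Mul(Mul(-1, Add(-20, Mul(4, -3))), Pow(y, Rational(1, 2))))) = Add(Rational(-7, 4), Mul(Rational(1, 4), Mul(Mul(-1, Add(-20, -12)), Pow(y, Rational(1, 2))))) = Add(Rational(-7, 4), Mul(Rational(1, 4), Mul(Mul(-1, -32), Pow(y, Rational(1, 2))))) = Add(Rational(-7, 4), Mul(Rational(1, 4), Mul(32, Pow(y, Rational(1, 2))))) = Add(Rational(-7, 4), Mul(8, Pow(y, Rational(1, 2)))))
Add(Function('U')(Function('u')(1, -2)), Mul(-1, Function('Y')(Add(-105, Mul(-1, -17))))) = Add(Add(Rational(-7, 4), Mul(8, Pow(-4, Rational(1, 2)))), Mul(-1, 60)) = Add(Add(Rational(-7, 4), Mul(8, Mul(2, I))), -60) = Add(Add(Rational(-7, 4), Mul(16, I)), -60) = Add(Rational(-247, 4), Mul(16, I))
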